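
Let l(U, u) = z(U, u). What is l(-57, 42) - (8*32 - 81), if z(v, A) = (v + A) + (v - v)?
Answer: -190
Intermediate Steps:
z(v, A) = A + v (z(v, A) = (A + v) + 0 = A + v)
l(U, u) = U + u (l(U, u) = u + U = U + u)
l(-57, 42) - (8*32 - 81) = (-57 + 42) - (8*32 - 81) = -15 - (256 - 81) = -15 - 1*175 = -15 - 175 = -190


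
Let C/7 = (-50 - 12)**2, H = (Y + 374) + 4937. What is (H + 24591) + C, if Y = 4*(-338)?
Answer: 55458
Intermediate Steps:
Y = -1352
H = 3959 (H = (-1352 + 374) + 4937 = -978 + 4937 = 3959)
C = 26908 (C = 7*(-50 - 12)**2 = 7*(-62)**2 = 7*3844 = 26908)
(H + 24591) + C = (3959 + 24591) + 26908 = 28550 + 26908 = 55458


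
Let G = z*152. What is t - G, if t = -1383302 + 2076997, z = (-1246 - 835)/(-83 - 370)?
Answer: 313927523/453 ≈ 6.9300e+5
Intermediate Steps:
z = 2081/453 (z = -2081/(-453) = -2081*(-1/453) = 2081/453 ≈ 4.5938)
t = 693695
G = 316312/453 (G = (2081/453)*152 = 316312/453 ≈ 698.26)
t - G = 693695 - 1*316312/453 = 693695 - 316312/453 = 313927523/453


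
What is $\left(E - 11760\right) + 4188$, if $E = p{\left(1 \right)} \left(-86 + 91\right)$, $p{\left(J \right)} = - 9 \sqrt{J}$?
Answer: $-7617$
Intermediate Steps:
$E = -45$ ($E = - 9 \sqrt{1} \left(-86 + 91\right) = \left(-9\right) 1 \cdot 5 = \left(-9\right) 5 = -45$)
$\left(E - 11760\right) + 4188 = \left(-45 - 11760\right) + 4188 = -11805 + 4188 = -7617$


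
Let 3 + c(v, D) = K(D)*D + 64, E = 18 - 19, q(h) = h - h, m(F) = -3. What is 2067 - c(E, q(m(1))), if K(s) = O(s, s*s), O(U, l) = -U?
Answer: 2006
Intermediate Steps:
q(h) = 0
E = -1
K(s) = -s
c(v, D) = 61 - D**2 (c(v, D) = -3 + ((-D)*D + 64) = -3 + (-D**2 + 64) = -3 + (64 - D**2) = 61 - D**2)
2067 - c(E, q(m(1))) = 2067 - (61 - 1*0**2) = 2067 - (61 - 1*0) = 2067 - (61 + 0) = 2067 - 1*61 = 2067 - 61 = 2006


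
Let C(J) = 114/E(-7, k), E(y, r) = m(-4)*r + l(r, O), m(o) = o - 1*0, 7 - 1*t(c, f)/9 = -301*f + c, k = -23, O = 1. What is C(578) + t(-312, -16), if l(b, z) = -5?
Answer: -1173679/29 ≈ -40472.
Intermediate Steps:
t(c, f) = 63 - 9*c + 2709*f (t(c, f) = 63 - 9*(-301*f + c) = 63 - 9*(c - 301*f) = 63 + (-9*c + 2709*f) = 63 - 9*c + 2709*f)
m(o) = o (m(o) = o + 0 = o)
E(y, r) = -5 - 4*r (E(y, r) = -4*r - 5 = -5 - 4*r)
C(J) = 38/29 (C(J) = 114/(-5 - 4*(-23)) = 114/(-5 + 92) = 114/87 = 114*(1/87) = 38/29)
C(578) + t(-312, -16) = 38/29 + (63 - 9*(-312) + 2709*(-16)) = 38/29 + (63 + 2808 - 43344) = 38/29 - 40473 = -1173679/29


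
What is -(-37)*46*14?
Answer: 23828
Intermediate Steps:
-(-37)*46*14 = -37*(-46)*14 = 1702*14 = 23828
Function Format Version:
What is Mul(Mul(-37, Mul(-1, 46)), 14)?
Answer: 23828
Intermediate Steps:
Mul(Mul(-37, Mul(-1, 46)), 14) = Mul(Mul(-37, -46), 14) = Mul(1702, 14) = 23828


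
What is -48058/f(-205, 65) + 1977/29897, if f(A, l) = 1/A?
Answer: 294541957307/29897 ≈ 9.8519e+6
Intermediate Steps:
-48058/f(-205, 65) + 1977/29897 = -48058/(1/(-205)) + 1977/29897 = -48058/(-1/205) + 1977*(1/29897) = -48058*(-205) + 1977/29897 = 9851890 + 1977/29897 = 294541957307/29897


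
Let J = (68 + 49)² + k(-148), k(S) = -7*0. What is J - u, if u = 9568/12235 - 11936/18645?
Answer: 124908955271/9124863 ≈ 13689.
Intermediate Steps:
k(S) = 0
u = 1294336/9124863 (u = 9568*(1/12235) - 11936*1/18645 = 9568/12235 - 11936/18645 = 1294336/9124863 ≈ 0.14185)
J = 13689 (J = (68 + 49)² + 0 = 117² + 0 = 13689 + 0 = 13689)
J - u = 13689 - 1*1294336/9124863 = 13689 - 1294336/9124863 = 124908955271/9124863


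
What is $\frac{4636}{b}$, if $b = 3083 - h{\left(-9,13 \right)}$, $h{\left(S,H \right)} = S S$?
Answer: $\frac{122}{79} \approx 1.5443$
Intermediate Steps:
$h{\left(S,H \right)} = S^{2}$
$b = 3002$ ($b = 3083 - \left(-9\right)^{2} = 3083 - 81 = 3002$)
$\frac{4636}{b} = \frac{4636}{3002} = 4636 \cdot \frac{1}{3002} = \frac{122}{79}$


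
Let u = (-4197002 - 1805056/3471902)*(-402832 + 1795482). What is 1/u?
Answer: -247993/1449508064028498500 ≈ -1.7109e-13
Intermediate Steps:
u = -1449508064028498500/247993 (u = (-4197002 - 1805056*1/3471902)*1392650 = (-4197002 - 902528/1735951)*1392650 = -7285790721430/1735951*1392650 = -1449508064028498500/247993 ≈ -5.8450e+12)
1/u = 1/(-1449508064028498500/247993) = -247993/1449508064028498500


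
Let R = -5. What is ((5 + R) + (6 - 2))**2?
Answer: 16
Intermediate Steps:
((5 + R) + (6 - 2))**2 = ((5 - 5) + (6 - 2))**2 = (0 + 4)**2 = 4**2 = 16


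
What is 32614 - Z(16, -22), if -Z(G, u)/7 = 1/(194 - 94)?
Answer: 3261407/100 ≈ 32614.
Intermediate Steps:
Z(G, u) = -7/100 (Z(G, u) = -7/(194 - 94) = -7/100)
32614 - Z(16, -22) = 32614 - 1*(-7/100) = 32614 + 7/100 = 3261407/100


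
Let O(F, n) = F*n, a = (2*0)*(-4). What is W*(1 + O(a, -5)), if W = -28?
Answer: -28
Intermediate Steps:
a = 0 (a = 0*(-4) = 0)
W*(1 + O(a, -5)) = -28*(1 + 0*(-5)) = -28*(1 + 0) = -28*1 = -28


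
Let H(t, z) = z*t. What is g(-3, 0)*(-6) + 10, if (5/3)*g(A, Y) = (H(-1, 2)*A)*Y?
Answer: 10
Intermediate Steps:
H(t, z) = t*z
g(A, Y) = -6*A*Y/5 (g(A, Y) = 3*(((-1*2)*A)*Y)/5 = 3*((-2*A)*Y)/5 = 3*(-2*A*Y)/5 = -6*A*Y/5)
g(-3, 0)*(-6) + 10 = -6/5*(-3)*0*(-6) + 10 = 0*(-6) + 10 = 0 + 10 = 10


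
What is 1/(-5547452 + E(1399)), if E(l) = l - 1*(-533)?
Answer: -1/5545520 ≈ -1.8033e-7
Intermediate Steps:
E(l) = 533 + l (E(l) = l + 533 = 533 + l)
1/(-5547452 + E(1399)) = 1/(-5547452 + (533 + 1399)) = 1/(-5547452 + 1932) = 1/(-5545520) = -1/5545520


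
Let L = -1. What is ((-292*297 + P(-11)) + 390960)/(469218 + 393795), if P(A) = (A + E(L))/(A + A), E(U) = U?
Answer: 1115534/3164381 ≈ 0.35253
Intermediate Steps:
P(A) = (-1 + A)/(2*A) (P(A) = (A - 1)/(A + A) = (-1 + A)/((2*A)) = (-1 + A)*(1/(2*A)) = (-1 + A)/(2*A))
((-292*297 + P(-11)) + 390960)/(469218 + 393795) = ((-292*297 + (1/2)*(-1 - 11)/(-11)) + 390960)/(469218 + 393795) = ((-86724 + (1/2)*(-1/11)*(-12)) + 390960)/863013 = ((-86724 + 6/11) + 390960)*(1/863013) = (-953958/11 + 390960)*(1/863013) = (3346602/11)*(1/863013) = 1115534/3164381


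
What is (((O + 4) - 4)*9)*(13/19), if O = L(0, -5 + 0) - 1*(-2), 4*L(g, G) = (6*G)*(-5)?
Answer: 9243/38 ≈ 243.24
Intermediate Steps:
L(g, G) = -15*G/2 (L(g, G) = ((6*G)*(-5))/4 = (-30*G)/4 = -15*G/2)
O = 79/2 (O = -15*(-5 + 0)/2 - 1*(-2) = -15/2*(-5) + 2 = 75/2 + 2 = 79/2 ≈ 39.500)
(((O + 4) - 4)*9)*(13/19) = (((79/2 + 4) - 4)*9)*(13/19) = ((87/2 - 4)*9)*(13*(1/19)) = ((79/2)*9)*(13/19) = (711/2)*(13/19) = 9243/38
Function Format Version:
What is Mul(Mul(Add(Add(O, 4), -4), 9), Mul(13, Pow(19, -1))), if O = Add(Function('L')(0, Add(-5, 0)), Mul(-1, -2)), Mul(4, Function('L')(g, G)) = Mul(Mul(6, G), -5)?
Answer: Rational(9243, 38) ≈ 243.24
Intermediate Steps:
Function('L')(g, G) = Mul(Rational(-15, 2), G) (Function('L')(g, G) = Mul(Rational(1, 4), Mul(Mul(6, G), -5)) = Mul(Rational(1, 4), Mul(-30, G)) = Mul(Rational(-15, 2), G))
O = Rational(79, 2) (O = Add(Mul(Rational(-15, 2), Add(-5, 0)), Mul(-1, -2)) = Add(Mul(Rational(-15, 2), -5), 2) = Add(Rational(75, 2), 2) = Rational(79, 2) ≈ 39.500)
Mul(Mul(Add(Add(O, 4), -4), 9), Mul(13, Pow(19, -1))) = Mul(Mul(Add(Add(Rational(79, 2), 4), -4), 9), Mul(13, Pow(19, -1))) = Mul(Mul(Add(Rational(87, 2), -4), 9), Mul(13, Rational(1, 19))) = Mul(Mul(Rational(79, 2), 9), Rational(13, 19)) = Mul(Rational(711, 2), Rational(13, 19)) = Rational(9243, 38)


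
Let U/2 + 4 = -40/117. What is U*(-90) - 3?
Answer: 10121/13 ≈ 778.54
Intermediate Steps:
U = -1016/117 (U = -8 + 2*(-40/117) = -8 - 80/117 = -1016/117 ≈ -8.6838)
U*(-90) - 3 = -1016/117*(-90) - 3 = 10160/13 - 3 = 10121/13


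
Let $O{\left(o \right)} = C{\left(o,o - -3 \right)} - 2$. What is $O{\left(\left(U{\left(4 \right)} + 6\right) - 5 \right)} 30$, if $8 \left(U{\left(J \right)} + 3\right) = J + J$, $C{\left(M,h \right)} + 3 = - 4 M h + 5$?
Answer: $240$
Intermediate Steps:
$C{\left(M,h \right)} = 2 - 4 M h$ ($C{\left(M,h \right)} = -3 + \left(- 4 M h + 5\right) = -3 - \left(-5 + 4 M h\right) = 2 - 4 M h$)
$U{\left(J \right)} = -3 + \frac{J}{4}$ ($U{\left(J \right)} = -3 + \frac{J + J}{8} = -3 + \frac{2 J}{8} = -3 + \frac{J}{4}$)
$O{\left(o \right)} = - 4 o \left(3 + o\right)$ ($O{\left(o \right)} = \left(2 - 4 o \left(o - -3\right)\right) - 2 = \left(2 - 4 o \left(o + 3\right)\right) - 2 = \left(2 - 4 o \left(3 + o\right)\right) - 2 = - 4 o \left(3 + o\right)$)
$O{\left(\left(U{\left(4 \right)} + 6\right) - 5 \right)} 30 = - 4 \left(\left(\left(-3 + \frac{1}{4} \cdot 4\right) + 6\right) - 5\right) \left(3 + \left(\left(\left(-3 + \frac{1}{4} \cdot 4\right) + 6\right) - 5\right)\right) 30 = - 4 \left(\left(\left(-3 + 1\right) + 6\right) - 5\right) \left(3 + \left(\left(\left(-3 + 1\right) + 6\right) - 5\right)\right) 30 = - 4 \left(\left(-2 + 6\right) - 5\right) \left(3 + \left(\left(-2 + 6\right) - 5\right)\right) 30 = - 4 \left(4 - 5\right) \left(3 + \left(4 - 5\right)\right) 30 = \left(-4\right) \left(-1\right) \left(3 - 1\right) 30 = \left(-4\right) \left(-1\right) 2 \cdot 30 = 8 \cdot 30 = 240$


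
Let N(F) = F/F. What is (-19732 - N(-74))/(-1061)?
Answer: 19733/1061 ≈ 18.598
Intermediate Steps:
N(F) = 1
(-19732 - N(-74))/(-1061) = (-19732 - 1*1)/(-1061) = (-19732 - 1)*(-1/1061) = -19733*(-1/1061) = 19733/1061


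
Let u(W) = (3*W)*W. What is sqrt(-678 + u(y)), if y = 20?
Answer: 3*sqrt(58) ≈ 22.847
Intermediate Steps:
u(W) = 3*W**2
sqrt(-678 + u(y)) = sqrt(-678 + 3*20**2) = sqrt(-678 + 3*400) = sqrt(-678 + 1200) = sqrt(522) = 3*sqrt(58)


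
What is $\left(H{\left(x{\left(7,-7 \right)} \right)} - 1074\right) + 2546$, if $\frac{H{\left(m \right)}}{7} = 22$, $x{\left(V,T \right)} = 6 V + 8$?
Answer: $1626$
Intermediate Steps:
$x{\left(V,T \right)} = 8 + 6 V$
$H{\left(m \right)} = 154$ ($H{\left(m \right)} = 7 \cdot 22 = 154$)
$\left(H{\left(x{\left(7,-7 \right)} \right)} - 1074\right) + 2546 = \left(154 - 1074\right) + 2546 = -920 + 2546 = 1626$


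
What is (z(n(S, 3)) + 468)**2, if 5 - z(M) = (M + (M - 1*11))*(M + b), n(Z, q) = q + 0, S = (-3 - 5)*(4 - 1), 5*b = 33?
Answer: 271441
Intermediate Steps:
b = 33/5 (b = (1/5)*33 = 33/5 ≈ 6.6000)
S = -24 (S = -8*3 = -24)
n(Z, q) = q
z(M) = 5 - (-11 + 2*M)*(33/5 + M) (z(M) = 5 - (M + (M - 1*11))*(M + 33/5) = 5 - (M + (M - 11))*(33/5 + M) = 5 - (M + (-11 + M))*(33/5 + M) = 5 - (-11 + 2*M)*(33/5 + M))
(z(n(S, 3)) + 468)**2 = ((388/5 - 2*3**2 - 11/5*3) + 468)**2 = ((388/5 - 2*9 - 33/5) + 468)**2 = ((388/5 - 18 - 33/5) + 468)**2 = (53 + 468)**2 = 521**2 = 271441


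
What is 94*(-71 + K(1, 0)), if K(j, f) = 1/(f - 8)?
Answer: -26743/4 ≈ -6685.8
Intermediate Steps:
K(j, f) = 1/(-8 + f)
94*(-71 + K(1, 0)) = 94*(-71 + 1/(-8 + 0)) = 94*(-71 + 1/(-8)) = 94*(-71 - ⅛) = 94*(-569/8) = -26743/4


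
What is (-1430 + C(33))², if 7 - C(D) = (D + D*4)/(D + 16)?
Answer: 4884891664/2401 ≈ 2.0345e+6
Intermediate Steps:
C(D) = 7 - 5*D/(16 + D) (C(D) = 7 - (D + D*4)/(D + 16) = 7 - (D + 4*D)/(16 + D) = 7 - 5*D/(16 + D))
(-1430 + C(33))² = (-1430 + 2*(56 + 33)/(16 + 33))² = (-1430 + 2*89/49)² = (-1430 + 2*(1/49)*89)² = (-1430 + 178/49)² = (-69892/49)² = 4884891664/2401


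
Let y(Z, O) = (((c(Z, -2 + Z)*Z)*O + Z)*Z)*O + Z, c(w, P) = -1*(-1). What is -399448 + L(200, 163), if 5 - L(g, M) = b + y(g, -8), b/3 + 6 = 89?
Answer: -2639892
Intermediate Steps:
c(w, P) = 1
b = 249 (b = -18 + 3*89 = -18 + 267 = 249)
y(Z, O) = Z + O*Z*(Z + O*Z) (y(Z, O) = (((1*Z)*O + Z)*Z)*O + Z = ((Z*O + Z)*Z)*O + Z = ((O*Z + Z)*Z)*O + Z = ((Z + O*Z)*Z)*O + Z = (Z*(Z + O*Z))*O + Z = O*Z*(Z + O*Z) + Z = Z + O*Z*(Z + O*Z))
L(g, M) = -244 - g*(1 + 56*g) (L(g, M) = 5 - (249 + g*(1 - 8*g + g*(-8)²)) = 5 - (249 + g*(1 - 8*g + g*64)) = 5 - (249 + g*(1 - 8*g + 64*g)) = 5 - (249 + g*(1 + 56*g)) = 5 + (-249 - g*(1 + 56*g)) = -244 - g*(1 + 56*g))
-399448 + L(200, 163) = -399448 + (-244 - 1*200*(1 + 56*200)) = -399448 + (-244 - 1*200*(1 + 11200)) = -399448 + (-244 - 1*200*11201) = -399448 + (-244 - 2240200) = -399448 - 2240444 = -2639892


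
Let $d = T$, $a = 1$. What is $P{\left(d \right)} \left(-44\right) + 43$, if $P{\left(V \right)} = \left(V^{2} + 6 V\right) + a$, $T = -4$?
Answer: $351$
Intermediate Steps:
$d = -4$
$P{\left(V \right)} = 1 + V^{2} + 6 V$ ($P{\left(V \right)} = \left(V^{2} + 6 V\right) + 1 = 1 + V^{2} + 6 V$)
$P{\left(d \right)} \left(-44\right) + 43 = \left(1 + \left(-4\right)^{2} + 6 \left(-4\right)\right) \left(-44\right) + 43 = \left(1 + 16 - 24\right) \left(-44\right) + 43 = \left(-7\right) \left(-44\right) + 43 = 308 + 43 = 351$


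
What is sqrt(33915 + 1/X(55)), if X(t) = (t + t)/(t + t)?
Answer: 2*sqrt(8479) ≈ 184.16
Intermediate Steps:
X(t) = 1 (X(t) = (2*t)/((2*t)) = (2*t)*(1/(2*t)) = 1)
sqrt(33915 + 1/X(55)) = sqrt(33915 + 1/1) = sqrt(33915 + 1) = sqrt(33916) = 2*sqrt(8479)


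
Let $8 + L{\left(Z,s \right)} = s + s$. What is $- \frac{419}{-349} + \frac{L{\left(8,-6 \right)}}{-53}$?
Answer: $\frac{29187}{18497} \approx 1.5779$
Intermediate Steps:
$L{\left(Z,s \right)} = -8 + 2 s$ ($L{\left(Z,s \right)} = -8 + \left(s + s\right) = -8 + 2 s$)
$- \frac{419}{-349} + \frac{L{\left(8,-6 \right)}}{-53} = - \frac{419}{-349} + \frac{-8 + 2 \left(-6\right)}{-53} = \left(-419\right) \left(- \frac{1}{349}\right) + \left(-8 - 12\right) \left(- \frac{1}{53}\right) = \frac{419}{349} - - \frac{20}{53} = \frac{419}{349} + \frac{20}{53} = \frac{29187}{18497}$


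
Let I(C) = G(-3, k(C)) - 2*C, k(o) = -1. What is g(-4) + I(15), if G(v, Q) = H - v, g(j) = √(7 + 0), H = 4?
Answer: -23 + √7 ≈ -20.354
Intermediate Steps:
g(j) = √7
G(v, Q) = 4 - v
I(C) = 7 - 2*C (I(C) = (4 - 1*(-3)) - 2*C = (4 + 3) - 2*C = 7 - 2*C)
g(-4) + I(15) = √7 + (7 - 2*15) = √7 + (7 - 30) = √7 - 23 = -23 + √7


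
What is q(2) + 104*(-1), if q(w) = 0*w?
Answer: -104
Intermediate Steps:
q(w) = 0
q(2) + 104*(-1) = 0 + 104*(-1) = 0 - 104 = -104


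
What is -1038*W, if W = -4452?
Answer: 4621176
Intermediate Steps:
-1038*W = -1038*(-4452) = 4621176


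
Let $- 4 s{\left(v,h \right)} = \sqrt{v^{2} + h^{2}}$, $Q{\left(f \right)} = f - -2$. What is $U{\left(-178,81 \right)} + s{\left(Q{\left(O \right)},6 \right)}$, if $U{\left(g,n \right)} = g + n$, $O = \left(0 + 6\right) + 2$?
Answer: $-97 - \frac{\sqrt{34}}{2} \approx -99.916$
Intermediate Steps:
$O = 8$ ($O = 6 + 2 = 8$)
$Q{\left(f \right)} = 2 + f$ ($Q{\left(f \right)} = f + 2 = 2 + f$)
$s{\left(v,h \right)} = - \frac{\sqrt{h^{2} + v^{2}}}{4}$ ($s{\left(v,h \right)} = - \frac{\sqrt{v^{2} + h^{2}}}{4} = - \frac{\sqrt{h^{2} + v^{2}}}{4}$)
$U{\left(-178,81 \right)} + s{\left(Q{\left(O \right)},6 \right)} = \left(-178 + 81\right) - \frac{\sqrt{6^{2} + \left(2 + 8\right)^{2}}}{4} = -97 - \frac{\sqrt{36 + 10^{2}}}{4} = -97 - \frac{\sqrt{36 + 100}}{4} = -97 - \frac{\sqrt{136}}{4} = -97 - \frac{2 \sqrt{34}}{4} = -97 - \frac{\sqrt{34}}{2}$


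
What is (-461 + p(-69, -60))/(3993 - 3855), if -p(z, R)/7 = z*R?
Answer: -29441/138 ≈ -213.34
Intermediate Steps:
p(z, R) = -7*R*z (p(z, R) = -7*z*R = -7*R*z)
(-461 + p(-69, -60))/(3993 - 3855) = (-461 - 7*(-60)*(-69))/(3993 - 3855) = (-461 - 28980)/138 = -29441*1/138 = -29441/138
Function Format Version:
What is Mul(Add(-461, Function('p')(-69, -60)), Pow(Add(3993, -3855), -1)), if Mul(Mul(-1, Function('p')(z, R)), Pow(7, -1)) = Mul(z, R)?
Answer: Rational(-29441, 138) ≈ -213.34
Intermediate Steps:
Function('p')(z, R) = Mul(-7, R, z) (Function('p')(z, R) = Mul(-7, Mul(z, R)) = Mul(-7, Mul(R, z)) = Mul(-7, R, z))
Mul(Add(-461, Function('p')(-69, -60)), Pow(Add(3993, -3855), -1)) = Mul(Add(-461, Mul(-7, -60, -69)), Pow(Add(3993, -3855), -1)) = Mul(Add(-461, -28980), Pow(138, -1)) = Mul(-29441, Rational(1, 138)) = Rational(-29441, 138)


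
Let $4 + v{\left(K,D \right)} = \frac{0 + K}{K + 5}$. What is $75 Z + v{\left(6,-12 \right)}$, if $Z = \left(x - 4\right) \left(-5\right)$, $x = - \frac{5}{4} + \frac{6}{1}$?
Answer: $- \frac{12527}{44} \approx -284.7$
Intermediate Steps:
$x = \frac{19}{4}$ ($x = \left(-5\right) \frac{1}{4} + 6 \cdot 1 = - \frac{5}{4} + 6 = \frac{19}{4} \approx 4.75$)
$v{\left(K,D \right)} = -4 + \frac{K}{5 + K}$ ($v{\left(K,D \right)} = -4 + \frac{0 + K}{K + 5} = -4 + \frac{K}{5 + K}$)
$Z = - \frac{15}{4}$ ($Z = \left(\frac{19}{4} - 4\right) \left(-5\right) = \frac{3}{4} \left(-5\right) = - \frac{15}{4} \approx -3.75$)
$75 Z + v{\left(6,-12 \right)} = 75 \left(- \frac{15}{4}\right) + \frac{-20 - 18}{5 + 6} = - \frac{1125}{4} + \frac{-20 - 18}{11} = - \frac{1125}{4} + \frac{1}{11} \left(-38\right) = - \frac{1125}{4} - \frac{38}{11} = - \frac{12527}{44}$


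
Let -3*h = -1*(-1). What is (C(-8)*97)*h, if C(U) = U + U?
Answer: 1552/3 ≈ 517.33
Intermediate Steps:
C(U) = 2*U
h = -⅓ (h = -(-1)*(-1)/3 = -⅓*1 = -⅓ ≈ -0.33333)
(C(-8)*97)*h = ((2*(-8))*97)*(-⅓) = -16*97*(-⅓) = -1552*(-⅓) = 1552/3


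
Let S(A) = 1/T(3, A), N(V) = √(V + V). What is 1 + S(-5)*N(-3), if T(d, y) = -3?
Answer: 1 - I*√6/3 ≈ 1.0 - 0.8165*I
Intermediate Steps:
N(V) = √2*√V (N(V) = √(2*V) = √2*√V)
S(A) = -⅓ (S(A) = 1/(-3) = -⅓)
1 + S(-5)*N(-3) = 1 - √2*√(-3)/3 = 1 - √2*I*√3/3 = 1 - I*√6/3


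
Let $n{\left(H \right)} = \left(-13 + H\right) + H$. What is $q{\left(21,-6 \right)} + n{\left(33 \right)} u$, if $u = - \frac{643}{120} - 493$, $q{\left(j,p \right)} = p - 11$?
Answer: $- \frac{3171599}{120} \approx -26430.0$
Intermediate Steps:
$q{\left(j,p \right)} = -11 + p$
$u = - \frac{59803}{120}$ ($u = \left(-643\right) \frac{1}{120} - 493 = - \frac{643}{120} - 493 = - \frac{59803}{120} \approx -498.36$)
$n{\left(H \right)} = -13 + 2 H$
$q{\left(21,-6 \right)} + n{\left(33 \right)} u = \left(-11 - 6\right) + \left(-13 + 2 \cdot 33\right) \left(- \frac{59803}{120}\right) = -17 + \left(-13 + 66\right) \left(- \frac{59803}{120}\right) = -17 + 53 \left(- \frac{59803}{120}\right) = -17 - \frac{3169559}{120} = - \frac{3171599}{120}$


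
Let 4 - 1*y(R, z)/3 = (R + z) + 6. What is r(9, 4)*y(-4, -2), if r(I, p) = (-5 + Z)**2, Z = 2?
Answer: 108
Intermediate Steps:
y(R, z) = -6 - 3*R - 3*z (y(R, z) = 12 - 3*((R + z) + 6) = 12 - 3*(6 + R + z) = 12 + (-18 - 3*R - 3*z) = -6 - 3*R - 3*z)
r(I, p) = 9 (r(I, p) = (-5 + 2)**2 = (-3)**2 = 9)
r(9, 4)*y(-4, -2) = 9*(-6 - 3*(-4) - 3*(-2)) = 9*(-6 + 12 + 6) = 9*12 = 108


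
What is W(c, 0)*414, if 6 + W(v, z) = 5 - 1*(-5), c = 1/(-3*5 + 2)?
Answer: 1656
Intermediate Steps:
c = -1/13 (c = 1/(-15 + 2) = 1/(-13) = -1/13 ≈ -0.076923)
W(v, z) = 4 (W(v, z) = -6 + (5 - 1*(-5)) = -6 + (5 + 5) = -6 + 10 = 4)
W(c, 0)*414 = 4*414 = 1656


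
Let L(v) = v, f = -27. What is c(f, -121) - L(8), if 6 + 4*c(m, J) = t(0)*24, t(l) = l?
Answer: -19/2 ≈ -9.5000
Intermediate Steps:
c(m, J) = -3/2 (c(m, J) = -3/2 + (0*24)/4 = -3/2 + (¼)*0 = -3/2 + 0 = -3/2)
c(f, -121) - L(8) = -3/2 - 1*8 = -3/2 - 8 = -19/2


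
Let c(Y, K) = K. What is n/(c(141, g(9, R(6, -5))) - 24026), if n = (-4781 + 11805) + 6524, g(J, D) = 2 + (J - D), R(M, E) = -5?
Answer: -6774/12005 ≈ -0.56427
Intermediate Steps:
g(J, D) = 2 + J - D
n = 13548 (n = 7024 + 6524 = 13548)
n/(c(141, g(9, R(6, -5))) - 24026) = 13548/((2 + 9 - 1*(-5)) - 24026) = 13548/((2 + 9 + 5) - 24026) = 13548/(16 - 24026) = 13548/(-24010) = 13548*(-1/24010) = -6774/12005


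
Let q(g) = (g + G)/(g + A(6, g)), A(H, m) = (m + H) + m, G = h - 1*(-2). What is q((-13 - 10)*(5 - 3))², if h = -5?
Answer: 2401/17424 ≈ 0.13780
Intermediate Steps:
G = -3 (G = -5 - 1*(-2) = -5 + 2 = -3)
A(H, m) = H + 2*m (A(H, m) = (H + m) + m = H + 2*m)
q(g) = (-3 + g)/(6 + 3*g) (q(g) = (g - 3)/(g + (6 + 2*g)) = (-3 + g)/(6 + 3*g))
q((-13 - 10)*(5 - 3))² = ((-3 + (-13 - 10)*(5 - 3))/(3*(2 + (-13 - 10)*(5 - 3))))² = ((-3 - 23*2)/(3*(2 - 23*2)))² = ((-3 - 46)/(3*(2 - 46)))² = ((⅓)*(-49)/(-44))² = ((⅓)*(-1/44)*(-49))² = (49/132)² = 2401/17424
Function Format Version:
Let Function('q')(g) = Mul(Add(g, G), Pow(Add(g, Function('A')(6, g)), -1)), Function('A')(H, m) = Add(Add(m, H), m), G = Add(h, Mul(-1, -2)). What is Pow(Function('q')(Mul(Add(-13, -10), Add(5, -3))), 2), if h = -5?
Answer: Rational(2401, 17424) ≈ 0.13780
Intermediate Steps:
G = -3 (G = Add(-5, Mul(-1, -2)) = Add(-5, 2) = -3)
Function('A')(H, m) = Add(H, Mul(2, m)) (Function('A')(H, m) = Add(Add(H, m), m) = Add(H, Mul(2, m)))
Function('q')(g) = Mul(Pow(Add(6, Mul(3, g)), -1), Add(-3, g)) (Function('q')(g) = Mul(Add(g, -3), Pow(Add(g, Add(6, Mul(2, g))), -1)) = Mul(Add(-3, g), Pow(Add(6, Mul(3, g)), -1)) = Mul(Pow(Add(6, Mul(3, g)), -1), Add(-3, g)))
Pow(Function('q')(Mul(Add(-13, -10), Add(5, -3))), 2) = Pow(Mul(Rational(1, 3), Pow(Add(2, Mul(Add(-13, -10), Add(5, -3))), -1), Add(-3, Mul(Add(-13, -10), Add(5, -3)))), 2) = Pow(Mul(Rational(1, 3), Pow(Add(2, Mul(-23, 2)), -1), Add(-3, Mul(-23, 2))), 2) = Pow(Mul(Rational(1, 3), Pow(Add(2, -46), -1), Add(-3, -46)), 2) = Pow(Mul(Rational(1, 3), Pow(-44, -1), -49), 2) = Pow(Mul(Rational(1, 3), Rational(-1, 44), -49), 2) = Pow(Rational(49, 132), 2) = Rational(2401, 17424)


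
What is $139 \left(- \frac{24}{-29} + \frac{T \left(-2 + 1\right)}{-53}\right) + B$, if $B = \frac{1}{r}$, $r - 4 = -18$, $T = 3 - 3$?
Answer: $\frac{46675}{406} \approx 114.96$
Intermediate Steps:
$T = 0$
$r = -14$ ($r = 4 - 18 = -14$)
$B = - \frac{1}{14}$ ($B = \frac{1}{-14} = - \frac{1}{14} \approx -0.071429$)
$139 \left(- \frac{24}{-29} + \frac{T \left(-2 + 1\right)}{-53}\right) + B = 139 \left(- \frac{24}{-29} + \frac{0 \left(-2 + 1\right)}{-53}\right) - \frac{1}{14} = 139 \left(\left(-24\right) \left(- \frac{1}{29}\right) + 0 \left(-1\right) \left(- \frac{1}{53}\right)\right) - \frac{1}{14} = 139 \left(\frac{24}{29} + 0 \left(- \frac{1}{53}\right)\right) - \frac{1}{14} = 139 \left(\frac{24}{29} + 0\right) - \frac{1}{14} = 139 \cdot \frac{24}{29} - \frac{1}{14} = \frac{3336}{29} - \frac{1}{14} = \frac{46675}{406}$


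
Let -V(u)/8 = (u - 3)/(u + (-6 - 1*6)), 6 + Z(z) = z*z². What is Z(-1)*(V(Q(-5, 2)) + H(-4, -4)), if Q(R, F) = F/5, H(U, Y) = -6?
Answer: 1582/29 ≈ 54.552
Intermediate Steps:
Q(R, F) = F/5 (Q(R, F) = F*(⅕) = F/5)
Z(z) = -6 + z³ (Z(z) = -6 + z*z² = -6 + z³)
V(u) = -8*(-3 + u)/(-12 + u) (V(u) = -8*(u - 3)/(u + (-6 - 1*6)) = -8*(-3 + u)/(u + (-6 - 6)) = -8*(-3 + u)/(u - 12) = -8*(-3 + u)/(-12 + u))
Z(-1)*(V(Q(-5, 2)) + H(-4, -4)) = (-6 + (-1)³)*(8*(3 - 2/5)/(-12 + (⅕)*2) - 6) = (-6 - 1)*(8*(3 - 1*⅖)/(-12 + ⅖) - 6) = -7*(8*(3 - ⅖)/(-58/5) - 6) = -7*(8*(-5/58)*(13/5) - 6) = -7*(-52/29 - 6) = -7*(-226/29) = 1582/29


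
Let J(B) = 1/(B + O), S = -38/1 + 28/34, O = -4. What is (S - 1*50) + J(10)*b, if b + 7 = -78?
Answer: -10337/102 ≈ -101.34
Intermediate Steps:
S = -632/17 (S = -38*1 + 28*(1/34) = -38 + 14/17 = -632/17 ≈ -37.176)
b = -85 (b = -7 - 78 = -85)
J(B) = 1/(-4 + B) (J(B) = 1/(B - 4) = 1/(-4 + B))
(S - 1*50) + J(10)*b = (-632/17 - 1*50) - 85/(-4 + 10) = (-632/17 - 50) - 85/6 = -1482/17 + (⅙)*(-85) = -1482/17 - 85/6 = -10337/102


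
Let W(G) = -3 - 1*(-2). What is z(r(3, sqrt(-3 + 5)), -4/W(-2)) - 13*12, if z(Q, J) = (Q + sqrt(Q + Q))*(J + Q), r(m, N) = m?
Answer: -135 + 7*sqrt(6) ≈ -117.85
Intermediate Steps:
W(G) = -1 (W(G) = -3 + 2 = -1)
z(Q, J) = (J + Q)*(Q + sqrt(2)*sqrt(Q)) (z(Q, J) = (Q + sqrt(2*Q))*(J + Q) = (Q + sqrt(2)*sqrt(Q))*(J + Q) = (J + Q)*(Q + sqrt(2)*sqrt(Q)))
z(r(3, sqrt(-3 + 5)), -4/W(-2)) - 13*12 = (3**2 - 4/(-1)*3 + sqrt(2)*3**(3/2) + (-4/(-1))*sqrt(2)*sqrt(3)) - 13*12 = (9 - 4*(-1)*3 + sqrt(2)*(3*sqrt(3)) + (-4*(-1))*sqrt(2)*sqrt(3)) - 156 = (9 + 4*3 + 3*sqrt(6) + 4*sqrt(2)*sqrt(3)) - 156 = (9 + 12 + 3*sqrt(6) + 4*sqrt(6)) - 156 = (21 + 7*sqrt(6)) - 156 = -135 + 7*sqrt(6)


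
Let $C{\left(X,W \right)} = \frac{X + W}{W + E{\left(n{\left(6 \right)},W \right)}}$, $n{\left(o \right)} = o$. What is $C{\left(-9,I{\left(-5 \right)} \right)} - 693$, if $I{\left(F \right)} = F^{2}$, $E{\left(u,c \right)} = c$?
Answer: $- \frac{17317}{25} \approx -692.68$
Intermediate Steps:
$C{\left(X,W \right)} = \frac{W + X}{2 W}$ ($C{\left(X,W \right)} = \frac{X + W}{W + W} = \frac{W + X}{2 W}$)
$C{\left(-9,I{\left(-5 \right)} \right)} - 693 = \frac{\left(-5\right)^{2} - 9}{2 \left(-5\right)^{2}} - 693 = \frac{25 - 9}{2 \cdot 25} - 693 = \frac{1}{2} \cdot \frac{1}{25} \cdot 16 - 693 = \frac{8}{25} - 693 = - \frac{17317}{25}$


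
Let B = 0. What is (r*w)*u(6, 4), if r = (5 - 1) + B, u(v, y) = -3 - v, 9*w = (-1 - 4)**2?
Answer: -100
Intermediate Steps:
w = 25/9 (w = (-1 - 4)**2/9 = (1/9)*(-5)**2 = (1/9)*25 = 25/9 ≈ 2.7778)
r = 4 (r = (5 - 1) + 0 = 4 + 0 = 4)
(r*w)*u(6, 4) = (4*(25/9))*(-3 - 1*6) = 100*(-3 - 6)/9 = (100/9)*(-9) = -100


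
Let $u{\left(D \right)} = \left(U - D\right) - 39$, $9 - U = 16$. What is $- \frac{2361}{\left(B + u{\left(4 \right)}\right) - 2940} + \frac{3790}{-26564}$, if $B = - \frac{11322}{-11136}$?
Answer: $\frac{47689323577}{73682598946} \approx 0.64723$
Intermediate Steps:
$B = \frac{1887}{1856}$ ($B = \left(-11322\right) \left(- \frac{1}{11136}\right) = \frac{1887}{1856} \approx 1.0167$)
$U = -7$ ($U = 9 - 16 = -7$)
$u{\left(D \right)} = -46 - D$ ($u{\left(D \right)} = \left(-7 - D\right) - 39 = -46 - D$)
$- \frac{2361}{\left(B + u{\left(4 \right)}\right) - 2940} + \frac{3790}{-26564} = - \frac{2361}{\left(\frac{1887}{1856} - 50\right) - 2940} + \frac{3790}{-26564} = - \frac{2361}{\left(\frac{1887}{1856} - 50\right) - 2940} + 3790 \left(- \frac{1}{26564}\right) = - \frac{2361}{\left(\frac{1887}{1856} - 50\right) - 2940} - \frac{1895}{13282} = - \frac{2361}{- \frac{90913}{1856} - 2940} - \frac{1895}{13282} = - \frac{2361}{- \frac{5547553}{1856}} - \frac{1895}{13282} = \left(-2361\right) \left(- \frac{1856}{5547553}\right) - \frac{1895}{13282} = \frac{4382016}{5547553} - \frac{1895}{13282} = \frac{47689323577}{73682598946}$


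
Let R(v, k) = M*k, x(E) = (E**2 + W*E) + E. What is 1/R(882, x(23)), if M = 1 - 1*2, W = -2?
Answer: -1/506 ≈ -0.0019763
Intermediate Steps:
M = -1 (M = 1 - 2 = -1)
x(E) = E**2 - E (x(E) = (E**2 - 2*E) + E = E**2 - E)
R(v, k) = -k
1/R(882, x(23)) = 1/(-23*(-1 + 23)) = 1/(-23*22) = 1/(-1*506) = 1/(-506) = -1/506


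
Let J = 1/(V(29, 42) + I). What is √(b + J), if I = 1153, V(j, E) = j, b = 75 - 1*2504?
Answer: I*√3393613014/1182 ≈ 49.285*I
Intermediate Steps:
b = -2429 (b = 75 - 2504 = -2429)
J = 1/1182 (J = 1/(29 + 1153) = 1/1182 ≈ 0.00084602)
√(b + J) = √(-2429 + 1/1182) = √(-2871077/1182) = I*√3393613014/1182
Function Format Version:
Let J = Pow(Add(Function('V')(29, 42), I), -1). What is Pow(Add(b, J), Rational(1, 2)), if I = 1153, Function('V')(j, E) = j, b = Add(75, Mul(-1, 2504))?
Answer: Mul(Rational(1, 1182), I, Pow(3393613014, Rational(1, 2))) ≈ Mul(49.285, I)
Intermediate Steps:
b = -2429 (b = Add(75, -2504) = -2429)
J = Rational(1, 1182) (J = Pow(Add(29, 1153), -1) = Pow(1182, -1) = Rational(1, 1182) ≈ 0.00084602)
Pow(Add(b, J), Rational(1, 2)) = Pow(Add(-2429, Rational(1, 1182)), Rational(1, 2)) = Pow(Rational(-2871077, 1182), Rational(1, 2)) = Mul(Rational(1, 1182), I, Pow(3393613014, Rational(1, 2)))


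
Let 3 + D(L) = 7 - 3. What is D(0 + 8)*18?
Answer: 18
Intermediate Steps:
D(L) = 1 (D(L) = -3 + (7 - 3) = -3 + 4 = 1)
D(0 + 8)*18 = 1*18 = 18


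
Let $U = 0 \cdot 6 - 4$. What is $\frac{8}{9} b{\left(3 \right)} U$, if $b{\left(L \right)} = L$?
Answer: $- \frac{32}{3} \approx -10.667$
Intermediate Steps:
$U = -4$ ($U = 0 - 4 = -4$)
$\frac{8}{9} b{\left(3 \right)} U = \frac{8}{9} \cdot 3 \left(-4\right) = \frac{8}{3} \left(-4\right) = - \frac{32}{3}$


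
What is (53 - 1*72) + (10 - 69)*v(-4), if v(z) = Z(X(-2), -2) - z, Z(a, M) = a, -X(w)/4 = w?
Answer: -727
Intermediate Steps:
X(w) = -4*w
v(z) = 8 - z (v(z) = -4*(-2) - z = 8 - z)
(53 - 1*72) + (10 - 69)*v(-4) = (53 - 1*72) + (10 - 69)*(8 - 1*(-4)) = (53 - 72) - 59*(8 + 4) = -19 - 59*12 = -19 - 708 = -727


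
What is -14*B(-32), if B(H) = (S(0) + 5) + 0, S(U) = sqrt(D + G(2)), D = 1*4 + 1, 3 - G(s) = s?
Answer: -70 - 14*sqrt(6) ≈ -104.29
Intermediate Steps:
G(s) = 3 - s
D = 5 (D = 4 + 1 = 5)
S(U) = sqrt(6) (S(U) = sqrt(5 + (3 - 1*2)) = sqrt(5 + (3 - 2)) = sqrt(5 + 1) = sqrt(6))
B(H) = 5 + sqrt(6) (B(H) = (sqrt(6) + 5) + 0 = (5 + sqrt(6)) + 0 = 5 + sqrt(6))
-14*B(-32) = -14*(5 + sqrt(6)) = -70 - 14*sqrt(6)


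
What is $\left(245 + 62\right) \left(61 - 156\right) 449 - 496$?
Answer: $-13095581$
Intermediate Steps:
$\left(245 + 62\right) \left(61 - 156\right) 449 - 496 = 307 \left(-95\right) 449 - 496 = \left(-29165\right) 449 - 496 = -13095085 - 496 = -13095581$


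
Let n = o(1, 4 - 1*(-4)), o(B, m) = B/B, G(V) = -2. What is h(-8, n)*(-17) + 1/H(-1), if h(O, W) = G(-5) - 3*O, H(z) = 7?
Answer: -2617/7 ≈ -373.86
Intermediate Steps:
o(B, m) = 1
n = 1
h(O, W) = -2 - 3*O
h(-8, n)*(-17) + 1/H(-1) = (-2 - 3*(-8))*(-17) + 1/7 = (-2 + 24)*(-17) + ⅐ = 22*(-17) + ⅐ = -374 + ⅐ = -2617/7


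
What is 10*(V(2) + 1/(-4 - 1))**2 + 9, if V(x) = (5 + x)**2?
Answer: 119117/5 ≈ 23823.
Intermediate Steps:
10*(V(2) + 1/(-4 - 1))**2 + 9 = 10*((5 + 2)**2 + 1/(-4 - 1))**2 + 9 = 10*(7**2 + 1/(-5))**2 + 9 = 10*(49 - 1/5)**2 + 9 = 10*(244/5)**2 + 9 = 10*(59536/25) + 9 = 119072/5 + 9 = 119117/5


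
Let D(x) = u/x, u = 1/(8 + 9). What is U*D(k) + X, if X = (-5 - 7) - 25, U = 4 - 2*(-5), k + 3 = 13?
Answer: -3138/85 ≈ -36.918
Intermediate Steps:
k = 10 (k = -3 + 13 = 10)
u = 1/17 ≈ 0.058824
U = 14 (U = 4 + 10 = 14)
X = -37 (X = -12 - 25 = -37)
D(x) = 1/(17*x)
U*D(k) + X = 14*((1/17)/10) - 37 = 14*((1/17)*(⅒)) - 37 = 14*(1/170) - 37 = 7/85 - 37 = -3138/85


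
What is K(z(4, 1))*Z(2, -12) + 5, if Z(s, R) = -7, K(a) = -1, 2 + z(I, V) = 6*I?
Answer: 12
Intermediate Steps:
z(I, V) = -2 + 6*I
K(z(4, 1))*Z(2, -12) + 5 = -1*(-7) + 5 = 7 + 5 = 12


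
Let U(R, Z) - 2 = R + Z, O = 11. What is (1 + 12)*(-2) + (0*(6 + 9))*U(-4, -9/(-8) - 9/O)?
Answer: -26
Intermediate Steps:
U(R, Z) = 2 + R + Z (U(R, Z) = 2 + (R + Z) = 2 + R + Z)
(1 + 12)*(-2) + (0*(6 + 9))*U(-4, -9/(-8) - 9/O) = (1 + 12)*(-2) + (0*(6 + 9))*(2 - 4 + (-9/(-8) - 9/11)) = 13*(-2) + (0*15)*(2 - 4 + (-9*(-⅛) - 9*1/11)) = -26 + 0*(2 - 4 + (9/8 - 9/11)) = -26 + 0*(2 - 4 + 27/88) = -26 + 0*(-149/88) = -26 + 0 = -26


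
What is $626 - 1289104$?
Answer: $-1288478$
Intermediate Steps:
$626 - 1289104 = -1288478$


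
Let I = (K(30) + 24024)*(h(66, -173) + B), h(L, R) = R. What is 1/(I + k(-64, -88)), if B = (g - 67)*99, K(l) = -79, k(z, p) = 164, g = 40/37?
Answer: -37/5935049522 ≈ -6.2342e-9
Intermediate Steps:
g = 40/37 (g = 40*(1/37) = 40/37 ≈ 1.0811)
B = -241461/37 (B = (40/37 - 67)*99 = -2439/37*99 = -241461/37 ≈ -6526.0)
I = -5935055590/37 (I = (-79 + 24024)*(-173 - 241461/37) = 23945*(-247862/37) = -5935055590/37 ≈ -1.6041e+8)
1/(I + k(-64, -88)) = 1/(-5935055590/37 + 164) = 1/(-5935049522/37) = -37/5935049522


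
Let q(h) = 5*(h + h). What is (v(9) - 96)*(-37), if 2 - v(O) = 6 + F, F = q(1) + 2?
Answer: 4144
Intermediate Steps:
q(h) = 10*h (q(h) = 5*(2*h) = 10*h)
F = 12 (F = 10*1 + 2 = 10 + 2 = 12)
v(O) = -16 (v(O) = 2 - (6 + 12) = 2 - 1*18 = 2 - 18 = -16)
(v(9) - 96)*(-37) = (-16 - 96)*(-37) = -112*(-37) = 4144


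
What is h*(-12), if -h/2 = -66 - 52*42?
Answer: -54000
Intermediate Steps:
h = 4500 (h = -2*(-66 - 52*42) = -2*(-66 - 2184) = -2*(-2250) = 4500)
h*(-12) = 4500*(-12) = -54000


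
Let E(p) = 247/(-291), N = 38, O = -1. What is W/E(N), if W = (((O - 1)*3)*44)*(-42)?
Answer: -3226608/247 ≈ -13063.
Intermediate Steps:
E(p) = -247/291 (E(p) = 247*(-1/291) = -247/291)
W = 11088 (W = (((-1 - 1)*3)*44)*(-42) = (-2*3*44)*(-42) = -6*44*(-42) = -264*(-42) = 11088)
W/E(N) = 11088/(-247/291) = 11088*(-291/247) = -3226608/247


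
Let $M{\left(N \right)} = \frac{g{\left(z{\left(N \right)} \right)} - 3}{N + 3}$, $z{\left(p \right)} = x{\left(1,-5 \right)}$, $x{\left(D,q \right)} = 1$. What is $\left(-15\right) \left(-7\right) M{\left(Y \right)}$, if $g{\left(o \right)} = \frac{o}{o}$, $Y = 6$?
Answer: $- \frac{70}{3} \approx -23.333$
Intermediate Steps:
$z{\left(p \right)} = 1$
$g{\left(o \right)} = 1$
$M{\left(N \right)} = - \frac{2}{3 + N}$ ($M{\left(N \right)} = \frac{1 - 3}{N + 3} = - \frac{2}{3 + N}$)
$\left(-15\right) \left(-7\right) M{\left(Y \right)} = \left(-15\right) \left(-7\right) \left(- \frac{2}{3 + 6}\right) = 105 \left(- \frac{2}{9}\right) = - \frac{70}{3}$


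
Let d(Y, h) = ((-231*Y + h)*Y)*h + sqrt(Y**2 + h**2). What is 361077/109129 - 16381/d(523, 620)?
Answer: 548460036026361262354010087/165762116303101670448725759 + 16381*sqrt(657929)/1518955697414084894471 ≈ 3.3087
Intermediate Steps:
d(Y, h) = sqrt(Y**2 + h**2) + Y*h*(h - 231*Y) (d(Y, h) = ((h - 231*Y)*Y)*h + sqrt(Y**2 + h**2) = (Y*(h - 231*Y))*h + sqrt(Y**2 + h**2) = Y*h*(h - 231*Y) + sqrt(Y**2 + h**2) = sqrt(Y**2 + h**2) + Y*h*(h - 231*Y))
361077/109129 - 16381/d(523, 620) = 361077/109129 - 16381/(sqrt(523**2 + 620**2) + 523*620**2 - 231*620*523**2) = 361077*(1/109129) - 16381/(sqrt(273529 + 384400) + 523*384400 - 231*620*273529) = 361077/109129 - 16381/(sqrt(657929) + 201041200 - 39174823380) = 361077/109129 - 16381/(-38973782180 + sqrt(657929))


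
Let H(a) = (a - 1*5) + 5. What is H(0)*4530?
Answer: 0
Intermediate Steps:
H(a) = a (H(a) = (a - 5) + 5 = (-5 + a) + 5 = a)
H(0)*4530 = 0*4530 = 0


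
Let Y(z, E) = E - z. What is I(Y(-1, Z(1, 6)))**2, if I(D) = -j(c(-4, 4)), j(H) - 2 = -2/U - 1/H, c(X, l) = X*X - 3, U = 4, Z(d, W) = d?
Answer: 1369/676 ≈ 2.0251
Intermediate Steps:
c(X, l) = -3 + X**2 (c(X, l) = X**2 - 3 = -3 + X**2)
j(H) = 3/2 - 1/H (j(H) = 2 + (-2/4 - 1/H) = 2 + (-2*1/4 - 1/H) = 2 + (-1/2 - 1/H) = 3/2 - 1/H)
I(D) = -37/26 (I(D) = -(3/2 - 1/(-3 + (-4)**2)) = -(3/2 - 1/(-3 + 16)) = -(3/2 - 1/13) = -1*37/26 = -37/26)
I(Y(-1, Z(1, 6)))**2 = (-37/26)**2 = 1369/676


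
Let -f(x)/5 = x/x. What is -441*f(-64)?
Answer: 2205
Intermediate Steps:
f(x) = -5 (f(x) = -5*x/x = -5*1 = -5)
-441*f(-64) = -441*(-5) = 2205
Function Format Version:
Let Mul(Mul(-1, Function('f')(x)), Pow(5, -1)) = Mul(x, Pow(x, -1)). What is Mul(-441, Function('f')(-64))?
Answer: 2205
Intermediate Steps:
Function('f')(x) = -5 (Function('f')(x) = Mul(-5, Mul(x, Pow(x, -1))) = Mul(-5, 1) = -5)
Mul(-441, Function('f')(-64)) = Mul(-441, -5) = 2205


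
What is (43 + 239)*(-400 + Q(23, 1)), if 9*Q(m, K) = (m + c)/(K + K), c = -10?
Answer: -337789/3 ≈ -1.1260e+5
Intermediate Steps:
Q(m, K) = (-10 + m)/(18*K) (Q(m, K) = ((m - 10)/(K + K))/9 = ((-10 + m)/((2*K)))/9 = ((-10 + m)*(1/(2*K)))/9 = ((-10 + m)/(2*K))/9 = (-10 + m)/(18*K))
(43 + 239)*(-400 + Q(23, 1)) = (43 + 239)*(-400 + (1/18)*(-10 + 23)/1) = 282*(-400 + (1/18)*1*13) = 282*(-400 + 13/18) = 282*(-7187/18) = -337789/3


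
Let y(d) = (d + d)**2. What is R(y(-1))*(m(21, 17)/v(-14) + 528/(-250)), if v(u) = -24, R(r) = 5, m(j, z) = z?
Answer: -8461/600 ≈ -14.102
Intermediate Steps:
y(d) = 4*d**2 (y(d) = (2*d)**2 = 4*d**2)
R(y(-1))*(m(21, 17)/v(-14) + 528/(-250)) = 5*(17/(-24) + 528/(-250)) = 5*(17*(-1/24) + 528*(-1/250)) = 5*(-17/24 - 264/125) = 5*(-8461/3000) = -8461/600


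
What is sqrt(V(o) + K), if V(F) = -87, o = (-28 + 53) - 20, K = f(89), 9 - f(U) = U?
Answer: I*sqrt(167) ≈ 12.923*I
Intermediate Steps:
f(U) = 9 - U
K = -80 (K = 9 - 1*89 = 9 - 89 = -80)
o = 5 (o = 25 - 20 = 5)
sqrt(V(o) + K) = sqrt(-87 - 80) = sqrt(-167) = I*sqrt(167)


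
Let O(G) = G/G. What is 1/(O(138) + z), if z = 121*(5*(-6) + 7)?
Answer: -1/2782 ≈ -0.00035945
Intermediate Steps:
z = -2783 (z = 121*(-30 + 7) = 121*(-23) = -2783)
O(G) = 1
1/(O(138) + z) = 1/(1 - 2783) = 1/(-2782) = -1/2782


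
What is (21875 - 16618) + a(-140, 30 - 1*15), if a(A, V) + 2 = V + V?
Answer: 5285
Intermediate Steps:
a(A, V) = -2 + 2*V (a(A, V) = -2 + (V + V) = -2 + 2*V)
(21875 - 16618) + a(-140, 30 - 1*15) = (21875 - 16618) + (-2 + 2*(30 - 1*15)) = 5257 + (-2 + 2*(30 - 15)) = 5257 + (-2 + 2*15) = 5257 + (-2 + 30) = 5257 + 28 = 5285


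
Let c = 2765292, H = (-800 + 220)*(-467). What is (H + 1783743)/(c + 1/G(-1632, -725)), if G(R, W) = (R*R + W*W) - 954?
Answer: 6550269551285/8816013598741 ≈ 0.74300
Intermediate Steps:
G(R, W) = -954 + R² + W² (G(R, W) = (R² + W²) - 954 = -954 + R² + W²)
H = 270860 (H = -580*(-467) = 270860)
(H + 1783743)/(c + 1/G(-1632, -725)) = (270860 + 1783743)/(2765292 + 1/(-954 + (-1632)² + (-725)²)) = 2054603/(2765292 + 1/(-954 + 2663424 + 525625)) = 2054603/(2765292 + 1/3188095) = 2054603/(8816013598741/3188095) = 2054603*(3188095/8816013598741) = 6550269551285/8816013598741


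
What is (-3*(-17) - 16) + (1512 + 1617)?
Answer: 3164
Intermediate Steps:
(-3*(-17) - 16) + (1512 + 1617) = (51 - 16) + 3129 = 35 + 3129 = 3164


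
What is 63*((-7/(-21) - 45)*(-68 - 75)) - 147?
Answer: 402255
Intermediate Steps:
63*((-7/(-21) - 45)*(-68 - 75)) - 147 = 63*((-7*(-1/21) - 45)*(-143)) - 147 = 63*((⅓ - 45)*(-143)) - 147 = 63*(-134/3*(-143)) - 147 = 63*(19162/3) - 147 = 402402 - 147 = 402255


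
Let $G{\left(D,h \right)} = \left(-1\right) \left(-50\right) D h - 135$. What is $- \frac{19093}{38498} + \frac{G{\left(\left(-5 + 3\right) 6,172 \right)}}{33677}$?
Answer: $- \frac{4621185791}{1296497146} \approx -3.5644$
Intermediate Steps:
$G{\left(D,h \right)} = -135 + 50 D h$ ($G{\left(D,h \right)} = 50 D h - 135 = -135 + 50 D h$)
$- \frac{19093}{38498} + \frac{G{\left(\left(-5 + 3\right) 6,172 \right)}}{33677} = - \frac{19093}{38498} + \frac{-135 + 50 \left(-5 + 3\right) 6 \cdot 172}{33677} = \left(-19093\right) \frac{1}{38498} + \left(-135 + 50 \left(\left(-2\right) 6\right) 172\right) \frac{1}{33677} = - \frac{19093}{38498} + \left(-135 + 50 \left(-12\right) 172\right) \frac{1}{33677} = - \frac{19093}{38498} + \left(-135 - 103200\right) \frac{1}{33677} = - \frac{19093}{38498} - \frac{103335}{33677} = - \frac{4621185791}{1296497146}$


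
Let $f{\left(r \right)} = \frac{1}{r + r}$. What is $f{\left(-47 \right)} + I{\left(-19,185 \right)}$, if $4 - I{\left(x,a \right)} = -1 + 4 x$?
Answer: $\frac{7613}{94} \approx 80.989$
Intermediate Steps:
$I{\left(x,a \right)} = 5 - 4 x$ ($I{\left(x,a \right)} = 4 - \left(-1 + 4 x\right) = 5 - 4 x$)
$f{\left(r \right)} = \frac{1}{2 r}$
$f{\left(-47 \right)} + I{\left(-19,185 \right)} = \frac{1}{2 \left(-47\right)} + \left(5 - -76\right) = \frac{1}{2} \left(- \frac{1}{47}\right) + \left(5 + 76\right) = - \frac{1}{94} + 81 = \frac{7613}{94}$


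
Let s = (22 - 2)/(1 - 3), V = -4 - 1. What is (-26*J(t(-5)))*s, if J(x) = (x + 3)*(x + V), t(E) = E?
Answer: 5200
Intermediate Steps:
V = -5
s = -10 (s = 20/(-2) = 20*(-½) = -10)
J(x) = (-5 + x)*(3 + x) (J(x) = (x + 3)*(x - 5) = (3 + x)*(-5 + x) = (-5 + x)*(3 + x))
(-26*J(t(-5)))*s = -26*(-15 + (-5)² - 2*(-5))*(-10) = -26*(-15 + 25 + 10)*(-10) = -26*20*(-10) = -520*(-10) = 5200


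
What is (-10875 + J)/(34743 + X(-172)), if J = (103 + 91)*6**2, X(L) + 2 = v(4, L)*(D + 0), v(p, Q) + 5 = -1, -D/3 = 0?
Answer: -3891/34741 ≈ -0.11200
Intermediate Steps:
D = 0 (D = -3*0 = 0)
v(p, Q) = -6 (v(p, Q) = -5 - 1 = -6)
X(L) = -2 (X(L) = -2 - 6*(0 + 0) = -2 - 6*0 = -2 + 0 = -2)
J = 6984 (J = 194*36 = 6984)
(-10875 + J)/(34743 + X(-172)) = (-10875 + 6984)/(34743 - 2) = -3891/34741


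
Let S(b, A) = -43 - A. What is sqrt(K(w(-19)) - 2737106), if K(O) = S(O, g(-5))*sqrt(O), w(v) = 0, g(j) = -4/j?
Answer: I*sqrt(2737106) ≈ 1654.4*I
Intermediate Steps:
K(O) = -219*sqrt(O)/5 (K(O) = (-43 - (-4)/(-5))*sqrt(O) = (-43 - (-4)*(-1)/5)*sqrt(O) = (-43 - 1*4/5)*sqrt(O) = (-43 - 4/5)*sqrt(O) = -219*sqrt(O)/5)
sqrt(K(w(-19)) - 2737106) = sqrt(-219*sqrt(0)/5 - 2737106) = sqrt(-219/5*0 - 2737106) = sqrt(0 - 2737106) = sqrt(-2737106) = I*sqrt(2737106)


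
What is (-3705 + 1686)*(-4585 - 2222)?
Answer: 13743333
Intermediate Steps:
(-3705 + 1686)*(-4585 - 2222) = -2019*(-6807) = 13743333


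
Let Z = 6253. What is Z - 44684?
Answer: -38431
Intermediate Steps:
Z - 44684 = 6253 - 44684 = -38431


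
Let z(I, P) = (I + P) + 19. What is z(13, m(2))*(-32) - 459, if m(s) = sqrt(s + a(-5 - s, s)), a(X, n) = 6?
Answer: -1483 - 64*sqrt(2) ≈ -1573.5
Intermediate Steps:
m(s) = sqrt(6 + s) (m(s) = sqrt(s + 6) = sqrt(6 + s))
z(I, P) = 19 + I + P
z(13, m(2))*(-32) - 459 = (19 + 13 + sqrt(6 + 2))*(-32) - 459 = (19 + 13 + sqrt(8))*(-32) - 459 = (19 + 13 + 2*sqrt(2))*(-32) - 459 = (32 + 2*sqrt(2))*(-32) - 459 = (-1024 - 64*sqrt(2)) - 459 = -1483 - 64*sqrt(2)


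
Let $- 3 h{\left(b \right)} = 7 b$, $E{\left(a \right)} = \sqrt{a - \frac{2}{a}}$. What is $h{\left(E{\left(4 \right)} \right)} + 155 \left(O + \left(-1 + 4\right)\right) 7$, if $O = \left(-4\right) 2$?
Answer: $-5425 - \frac{7 \sqrt{14}}{6} \approx -5429.4$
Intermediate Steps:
$O = -8$
$h{\left(b \right)} = - \frac{7 b}{3}$
$h{\left(E{\left(4 \right)} \right)} + 155 \left(O + \left(-1 + 4\right)\right) 7 = - \frac{7 \sqrt{4 - \frac{2}{4}}}{3} + 155 \left(-8 + \left(-1 + 4\right)\right) 7 = - \frac{7 \sqrt{4 - \frac{1}{2}}}{3} + 155 \left(-8 + 3\right) 7 = - \frac{7 \sqrt{4 - \frac{1}{2}}}{3} + 155 \left(\left(-5\right) 7\right) = - \frac{7 \sqrt{\frac{7}{2}}}{3} + 155 \left(-35\right) = - \frac{7 \frac{\sqrt{14}}{2}}{3} - 5425 = - \frac{7 \sqrt{14}}{6} - 5425 = -5425 - \frac{7 \sqrt{14}}{6}$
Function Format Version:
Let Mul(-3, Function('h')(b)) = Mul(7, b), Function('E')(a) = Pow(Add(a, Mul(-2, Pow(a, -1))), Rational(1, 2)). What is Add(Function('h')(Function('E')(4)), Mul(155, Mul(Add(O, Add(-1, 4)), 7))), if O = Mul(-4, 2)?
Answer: Add(-5425, Mul(Rational(-7, 6), Pow(14, Rational(1, 2)))) ≈ -5429.4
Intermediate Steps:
O = -8
Function('h')(b) = Mul(Rational(-7, 3), b) (Function('h')(b) = Mul(Rational(-1, 3), Mul(7, b)) = Mul(Rational(-7, 3), b))
Add(Function('h')(Function('E')(4)), Mul(155, Mul(Add(O, Add(-1, 4)), 7))) = Add(Mul(Rational(-7, 3), Pow(Add(4, Mul(-2, Pow(4, -1))), Rational(1, 2))), Mul(155, Mul(Add(-8, Add(-1, 4)), 7))) = Add(Mul(Rational(-7, 3), Pow(Add(4, Mul(-2, Rational(1, 4))), Rational(1, 2))), Mul(155, Mul(Add(-8, 3), 7))) = Add(Mul(Rational(-7, 3), Pow(Add(4, Rational(-1, 2)), Rational(1, 2))), Mul(155, Mul(-5, 7))) = Add(Mul(Rational(-7, 3), Pow(Rational(7, 2), Rational(1, 2))), Mul(155, -35)) = Add(Mul(Rational(-7, 3), Mul(Rational(1, 2), Pow(14, Rational(1, 2)))), -5425) = Add(Mul(Rational(-7, 6), Pow(14, Rational(1, 2))), -5425) = Add(-5425, Mul(Rational(-7, 6), Pow(14, Rational(1, 2))))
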